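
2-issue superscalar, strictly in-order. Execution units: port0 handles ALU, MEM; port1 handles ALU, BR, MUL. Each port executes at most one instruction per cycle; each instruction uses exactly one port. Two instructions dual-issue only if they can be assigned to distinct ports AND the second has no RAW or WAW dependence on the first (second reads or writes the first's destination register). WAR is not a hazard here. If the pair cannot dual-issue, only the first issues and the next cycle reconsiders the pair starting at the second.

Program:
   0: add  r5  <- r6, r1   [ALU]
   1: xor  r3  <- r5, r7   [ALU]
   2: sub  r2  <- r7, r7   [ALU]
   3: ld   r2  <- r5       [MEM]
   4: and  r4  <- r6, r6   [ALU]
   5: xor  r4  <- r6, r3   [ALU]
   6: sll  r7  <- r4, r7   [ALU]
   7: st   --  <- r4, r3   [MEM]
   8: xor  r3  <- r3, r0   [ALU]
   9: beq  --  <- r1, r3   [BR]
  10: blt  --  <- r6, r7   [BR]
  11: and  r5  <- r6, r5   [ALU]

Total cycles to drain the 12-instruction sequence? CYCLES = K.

CYCLES = 8

c0: i0 add.ALU  RAW r5
c1: i1&i2 xor.ALU;sub.ALU  pair
c2: i3&i4 ld.MEM;and.ALU  pair
c3: i5 xor.ALU  RAW r4
c4: i6&i7 sll.ALU;st.MEM  pair
c5: i8 xor.ALU  RAW r3
c6: i9 beq.BR  no-port BR/BR
c7: i10&i11 blt.BR;and.ALU  pair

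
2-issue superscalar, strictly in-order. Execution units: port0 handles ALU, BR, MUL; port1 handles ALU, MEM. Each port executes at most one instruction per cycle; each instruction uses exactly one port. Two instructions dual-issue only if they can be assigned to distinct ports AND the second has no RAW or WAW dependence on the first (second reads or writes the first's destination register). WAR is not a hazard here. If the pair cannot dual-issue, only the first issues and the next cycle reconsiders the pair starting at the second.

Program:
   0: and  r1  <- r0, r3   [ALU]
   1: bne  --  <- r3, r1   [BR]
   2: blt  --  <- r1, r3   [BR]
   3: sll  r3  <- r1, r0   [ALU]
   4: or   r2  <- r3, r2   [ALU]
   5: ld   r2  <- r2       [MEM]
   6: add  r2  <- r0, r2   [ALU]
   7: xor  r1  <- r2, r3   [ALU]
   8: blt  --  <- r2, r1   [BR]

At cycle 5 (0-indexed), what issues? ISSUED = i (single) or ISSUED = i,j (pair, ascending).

[0] i0  and  -- RAW r1
[1] i1  bne  -- no-port BR/BR
[2] i2/i3  blt/sll  -- dual
[3] i4  or  -- RAW+WAW r2
[4] i5  ld  -- RAW+WAW r2
[5] i6  add  -- RAW r2
[6] i7  xor  -- RAW r1
[7] i8  blt  -- tail

ISSUED = 6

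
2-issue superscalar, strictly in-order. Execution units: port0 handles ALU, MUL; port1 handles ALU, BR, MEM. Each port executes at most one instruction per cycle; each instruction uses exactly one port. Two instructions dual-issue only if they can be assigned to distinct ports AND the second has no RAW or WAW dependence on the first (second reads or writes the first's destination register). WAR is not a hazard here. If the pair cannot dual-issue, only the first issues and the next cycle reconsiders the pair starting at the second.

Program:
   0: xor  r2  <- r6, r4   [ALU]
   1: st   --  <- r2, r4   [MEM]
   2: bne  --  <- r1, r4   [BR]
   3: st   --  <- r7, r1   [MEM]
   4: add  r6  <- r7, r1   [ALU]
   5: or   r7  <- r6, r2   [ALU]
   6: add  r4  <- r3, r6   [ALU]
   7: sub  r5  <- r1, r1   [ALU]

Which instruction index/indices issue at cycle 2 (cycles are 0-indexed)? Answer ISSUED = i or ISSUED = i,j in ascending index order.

[0] i0  xor.ALU  -- RAW r2
[1] i1  st.MEM  -- no-port MEM/BR
[2] i2  bne.BR  -- no-port BR/MEM
[3] i3&i4  st.MEM;add.ALU  -- pair
[4] i5&i6  or.ALU;add.ALU  -- pair
[5] i7  sub.ALU  -- tail

ISSUED = 2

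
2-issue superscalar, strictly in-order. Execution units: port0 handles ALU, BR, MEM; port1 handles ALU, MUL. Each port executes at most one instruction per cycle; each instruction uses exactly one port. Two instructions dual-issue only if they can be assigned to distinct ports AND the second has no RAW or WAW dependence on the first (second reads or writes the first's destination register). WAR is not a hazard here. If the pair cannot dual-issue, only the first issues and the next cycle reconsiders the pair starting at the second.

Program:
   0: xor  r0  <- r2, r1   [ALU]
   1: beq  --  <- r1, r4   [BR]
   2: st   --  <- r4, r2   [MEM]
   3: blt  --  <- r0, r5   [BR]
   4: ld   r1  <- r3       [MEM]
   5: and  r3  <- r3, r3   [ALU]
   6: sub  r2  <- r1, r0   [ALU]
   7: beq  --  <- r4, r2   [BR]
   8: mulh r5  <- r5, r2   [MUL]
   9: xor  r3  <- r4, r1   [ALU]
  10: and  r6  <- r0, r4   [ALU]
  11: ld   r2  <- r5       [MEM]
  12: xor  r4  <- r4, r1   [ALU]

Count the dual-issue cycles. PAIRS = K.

c0: i0&i1 xor.ALU beq.BR  pair
c1: i2 st.MEM  no-port MEM/BR
c2: i3 blt.BR  no-port BR/MEM
c3: i4&i5 ld.MEM and.ALU  pair
c4: i6 sub.ALU  RAW r2
c5: i7&i8 beq.BR mulh.MUL  pair
c6: i9&i10 xor.ALU and.ALU  pair
c7: i11&i12 ld.MEM xor.ALU  pair

PAIRS = 5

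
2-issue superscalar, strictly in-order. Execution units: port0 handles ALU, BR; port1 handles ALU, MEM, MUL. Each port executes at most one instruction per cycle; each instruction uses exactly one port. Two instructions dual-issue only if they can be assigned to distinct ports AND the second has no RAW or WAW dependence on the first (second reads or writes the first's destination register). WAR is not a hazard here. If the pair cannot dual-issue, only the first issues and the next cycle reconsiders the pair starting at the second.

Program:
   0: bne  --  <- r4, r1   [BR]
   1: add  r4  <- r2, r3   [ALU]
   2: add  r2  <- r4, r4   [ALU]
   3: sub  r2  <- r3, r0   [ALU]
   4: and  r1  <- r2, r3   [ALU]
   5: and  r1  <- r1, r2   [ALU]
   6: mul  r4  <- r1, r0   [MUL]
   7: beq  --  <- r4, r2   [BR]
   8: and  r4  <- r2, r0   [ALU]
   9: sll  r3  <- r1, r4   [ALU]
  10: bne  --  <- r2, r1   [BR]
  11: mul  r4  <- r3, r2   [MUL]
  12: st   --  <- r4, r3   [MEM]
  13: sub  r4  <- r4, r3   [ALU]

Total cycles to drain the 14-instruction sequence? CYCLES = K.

0. bne.BR;add.ALU @i0+i1  | pair
1. add.ALU @i2  | WAW r2
2. sub.ALU @i3  | RAW r2
3. and.ALU @i4  | RAW+WAW r1
4. and.ALU @i5  | RAW r1
5. mul.MUL @i6  | RAW r4
6. beq.BR;and.ALU @i7+i8  | pair
7. sll.ALU;bne.BR @i9+i10  | pair
8. mul.MUL @i11  | no-port MUL/MEM
9. st.MEM;sub.ALU @i12+i13  | pair

CYCLES = 10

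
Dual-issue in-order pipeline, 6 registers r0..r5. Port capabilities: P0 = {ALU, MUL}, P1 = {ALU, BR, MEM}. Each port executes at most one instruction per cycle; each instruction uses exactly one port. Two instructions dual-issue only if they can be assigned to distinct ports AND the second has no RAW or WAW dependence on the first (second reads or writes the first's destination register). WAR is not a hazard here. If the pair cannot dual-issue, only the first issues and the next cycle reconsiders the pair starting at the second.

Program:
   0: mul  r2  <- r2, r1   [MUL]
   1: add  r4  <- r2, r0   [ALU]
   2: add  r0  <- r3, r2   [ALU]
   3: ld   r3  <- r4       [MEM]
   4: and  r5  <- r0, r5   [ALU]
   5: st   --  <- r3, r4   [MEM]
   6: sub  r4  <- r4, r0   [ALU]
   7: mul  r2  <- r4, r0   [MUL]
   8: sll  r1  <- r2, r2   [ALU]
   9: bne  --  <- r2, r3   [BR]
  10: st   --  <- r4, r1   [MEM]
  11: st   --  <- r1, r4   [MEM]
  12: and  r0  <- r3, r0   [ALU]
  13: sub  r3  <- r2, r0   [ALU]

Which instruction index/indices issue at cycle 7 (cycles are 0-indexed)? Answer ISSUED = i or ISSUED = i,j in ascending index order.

ISSUED = 11,12

[0] i0  mul.MUL  -- RAW r2
[1] i1/i2  add.ALU;add.ALU  -- dual
[2] i3/i4  ld.MEM;and.ALU  -- dual
[3] i5/i6  st.MEM;sub.ALU  -- dual
[4] i7  mul.MUL  -- RAW r2
[5] i8/i9  sll.ALU;bne.BR  -- dual
[6] i10  st.MEM  -- no-port MEM/MEM
[7] i11/i12  st.MEM;and.ALU  -- dual
[8] i13  sub.ALU  -- tail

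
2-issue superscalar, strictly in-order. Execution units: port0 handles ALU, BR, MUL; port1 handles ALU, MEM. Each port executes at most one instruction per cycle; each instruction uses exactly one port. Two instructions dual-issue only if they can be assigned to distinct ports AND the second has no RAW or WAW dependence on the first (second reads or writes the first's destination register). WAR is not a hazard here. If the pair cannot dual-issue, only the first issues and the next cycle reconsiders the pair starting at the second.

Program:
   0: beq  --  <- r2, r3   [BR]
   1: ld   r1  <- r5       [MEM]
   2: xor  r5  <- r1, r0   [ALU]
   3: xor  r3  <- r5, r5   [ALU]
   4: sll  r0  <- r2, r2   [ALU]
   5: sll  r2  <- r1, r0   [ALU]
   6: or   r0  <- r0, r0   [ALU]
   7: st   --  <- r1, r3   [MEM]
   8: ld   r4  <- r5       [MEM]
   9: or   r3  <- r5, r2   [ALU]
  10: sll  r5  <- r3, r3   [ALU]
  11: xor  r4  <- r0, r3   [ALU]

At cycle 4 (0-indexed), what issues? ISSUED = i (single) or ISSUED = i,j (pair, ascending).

ISSUED = 7

0. beq.BR;ld.MEM @i0+i1  | pair
1. xor.ALU @i2  | RAW r5
2. xor.ALU;sll.ALU @i3+i4  | pair
3. sll.ALU;or.ALU @i5+i6  | pair
4. st.MEM @i7  | no-port MEM/MEM
5. ld.MEM;or.ALU @i8+i9  | pair
6. sll.ALU;xor.ALU @i10+i11  | pair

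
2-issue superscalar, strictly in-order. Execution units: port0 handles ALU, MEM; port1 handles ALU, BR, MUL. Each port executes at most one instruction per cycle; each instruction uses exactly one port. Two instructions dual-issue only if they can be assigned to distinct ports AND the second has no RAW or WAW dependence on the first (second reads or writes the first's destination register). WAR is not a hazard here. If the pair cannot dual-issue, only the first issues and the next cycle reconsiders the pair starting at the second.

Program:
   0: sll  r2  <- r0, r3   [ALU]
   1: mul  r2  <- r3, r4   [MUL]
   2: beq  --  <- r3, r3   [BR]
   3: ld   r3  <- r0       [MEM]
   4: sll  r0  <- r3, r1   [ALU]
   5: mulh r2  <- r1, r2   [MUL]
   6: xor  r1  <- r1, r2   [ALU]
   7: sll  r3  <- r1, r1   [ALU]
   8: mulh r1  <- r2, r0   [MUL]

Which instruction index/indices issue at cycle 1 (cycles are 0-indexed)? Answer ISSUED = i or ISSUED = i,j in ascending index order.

ISSUED = 1

#0 head=0: sll i0 WAW r2
#1 head=1: mul i1 no-port MUL/BR
#2 head=2: beq ld i2&i3 pair
#3 head=4: sll mulh i4&i5 pair
#4 head=6: xor i6 RAW r1
#5 head=7: sll mulh i7&i8 pair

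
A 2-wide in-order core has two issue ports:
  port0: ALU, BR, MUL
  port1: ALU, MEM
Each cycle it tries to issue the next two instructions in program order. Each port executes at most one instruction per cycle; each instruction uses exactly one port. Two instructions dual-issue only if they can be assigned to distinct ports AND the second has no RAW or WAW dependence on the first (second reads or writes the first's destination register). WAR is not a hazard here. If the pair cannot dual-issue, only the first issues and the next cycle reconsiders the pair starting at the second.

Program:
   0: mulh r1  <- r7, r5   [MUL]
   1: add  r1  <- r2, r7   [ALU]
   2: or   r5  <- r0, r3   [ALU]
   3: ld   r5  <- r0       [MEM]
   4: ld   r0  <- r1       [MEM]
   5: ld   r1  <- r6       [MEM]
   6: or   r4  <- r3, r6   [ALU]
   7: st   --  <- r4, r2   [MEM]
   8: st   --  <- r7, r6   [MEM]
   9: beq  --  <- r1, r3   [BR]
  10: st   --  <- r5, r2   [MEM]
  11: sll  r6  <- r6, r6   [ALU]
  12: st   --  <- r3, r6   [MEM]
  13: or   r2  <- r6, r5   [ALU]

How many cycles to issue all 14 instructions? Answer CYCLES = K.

t=0 i0:mulh.MUL ; WAW r1
t=1 i1+i2:add.ALU+or.ALU ; 2-wide
t=2 i3:ld.MEM ; no-port MEM/MEM
t=3 i4:ld.MEM ; no-port MEM/MEM
t=4 i5+i6:ld.MEM+or.ALU ; 2-wide
t=5 i7:st.MEM ; no-port MEM/MEM
t=6 i8+i9:st.MEM+beq.BR ; 2-wide
t=7 i10+i11:st.MEM+sll.ALU ; 2-wide
t=8 i12+i13:st.MEM+or.ALU ; 2-wide

CYCLES = 9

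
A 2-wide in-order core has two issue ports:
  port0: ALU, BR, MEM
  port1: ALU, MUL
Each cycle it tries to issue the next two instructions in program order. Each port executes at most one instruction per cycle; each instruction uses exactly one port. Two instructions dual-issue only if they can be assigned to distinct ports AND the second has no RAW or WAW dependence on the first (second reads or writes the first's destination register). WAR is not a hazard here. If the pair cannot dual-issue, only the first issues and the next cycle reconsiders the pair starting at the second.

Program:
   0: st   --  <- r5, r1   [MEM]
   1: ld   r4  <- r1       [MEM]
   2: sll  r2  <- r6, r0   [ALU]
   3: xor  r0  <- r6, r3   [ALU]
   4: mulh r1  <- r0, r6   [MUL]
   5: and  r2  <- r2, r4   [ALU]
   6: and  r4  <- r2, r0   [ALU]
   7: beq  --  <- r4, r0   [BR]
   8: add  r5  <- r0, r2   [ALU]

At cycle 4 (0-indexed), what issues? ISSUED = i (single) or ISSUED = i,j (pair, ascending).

  cy0 -> i0 (st) no-port MEM/MEM
  cy1 -> i1/i2 (ld/sll) dual
  cy2 -> i3 (xor) RAW r0
  cy3 -> i4/i5 (mulh/and) dual
  cy4 -> i6 (and) RAW r4
  cy5 -> i7/i8 (beq/add) dual

ISSUED = 6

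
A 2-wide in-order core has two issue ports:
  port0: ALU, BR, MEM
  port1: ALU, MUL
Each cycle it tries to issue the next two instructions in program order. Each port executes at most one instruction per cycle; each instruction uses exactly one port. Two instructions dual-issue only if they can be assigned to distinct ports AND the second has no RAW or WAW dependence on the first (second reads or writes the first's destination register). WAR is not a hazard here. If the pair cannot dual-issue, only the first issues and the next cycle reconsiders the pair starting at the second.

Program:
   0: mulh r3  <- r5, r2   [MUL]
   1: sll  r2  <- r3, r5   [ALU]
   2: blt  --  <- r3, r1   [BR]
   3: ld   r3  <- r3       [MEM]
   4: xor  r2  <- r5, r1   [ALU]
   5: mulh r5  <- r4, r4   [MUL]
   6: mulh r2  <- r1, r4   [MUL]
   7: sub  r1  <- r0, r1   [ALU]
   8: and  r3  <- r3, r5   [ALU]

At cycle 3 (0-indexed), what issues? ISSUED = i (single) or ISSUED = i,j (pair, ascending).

t=0 i0:mulh.MUL ; RAW r3
t=1 i1&i2:sll.ALU/blt.BR ; pair
t=2 i3&i4:ld.MEM/xor.ALU ; pair
t=3 i5:mulh.MUL ; no-port MUL/MUL
t=4 i6&i7:mulh.MUL/sub.ALU ; pair
t=5 i8:and.ALU ; tail

ISSUED = 5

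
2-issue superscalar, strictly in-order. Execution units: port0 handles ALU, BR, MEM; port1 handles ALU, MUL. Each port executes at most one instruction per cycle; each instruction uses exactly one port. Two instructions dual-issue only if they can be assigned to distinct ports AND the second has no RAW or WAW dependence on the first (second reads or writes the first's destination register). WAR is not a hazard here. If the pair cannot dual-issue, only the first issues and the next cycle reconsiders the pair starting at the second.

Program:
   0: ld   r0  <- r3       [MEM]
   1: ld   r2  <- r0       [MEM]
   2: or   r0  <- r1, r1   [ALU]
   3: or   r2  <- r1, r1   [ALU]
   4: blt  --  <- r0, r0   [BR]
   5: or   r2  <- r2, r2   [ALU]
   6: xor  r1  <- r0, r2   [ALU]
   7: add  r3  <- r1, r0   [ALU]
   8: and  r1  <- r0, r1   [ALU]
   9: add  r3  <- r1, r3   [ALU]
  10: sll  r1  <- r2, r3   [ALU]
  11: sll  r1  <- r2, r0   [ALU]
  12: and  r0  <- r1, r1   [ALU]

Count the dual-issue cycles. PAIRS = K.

  cy0 -> i0 (ld.MEM) no-port MEM/MEM
  cy1 -> i1+i2 (ld.MEM or.ALU) pair
  cy2 -> i3+i4 (or.ALU blt.BR) pair
  cy3 -> i5 (or.ALU) RAW r2
  cy4 -> i6 (xor.ALU) RAW r1
  cy5 -> i7+i8 (add.ALU and.ALU) pair
  cy6 -> i9 (add.ALU) RAW r3
  cy7 -> i10 (sll.ALU) WAW r1
  cy8 -> i11 (sll.ALU) RAW r1
  cy9 -> i12 (and.ALU) tail

PAIRS = 3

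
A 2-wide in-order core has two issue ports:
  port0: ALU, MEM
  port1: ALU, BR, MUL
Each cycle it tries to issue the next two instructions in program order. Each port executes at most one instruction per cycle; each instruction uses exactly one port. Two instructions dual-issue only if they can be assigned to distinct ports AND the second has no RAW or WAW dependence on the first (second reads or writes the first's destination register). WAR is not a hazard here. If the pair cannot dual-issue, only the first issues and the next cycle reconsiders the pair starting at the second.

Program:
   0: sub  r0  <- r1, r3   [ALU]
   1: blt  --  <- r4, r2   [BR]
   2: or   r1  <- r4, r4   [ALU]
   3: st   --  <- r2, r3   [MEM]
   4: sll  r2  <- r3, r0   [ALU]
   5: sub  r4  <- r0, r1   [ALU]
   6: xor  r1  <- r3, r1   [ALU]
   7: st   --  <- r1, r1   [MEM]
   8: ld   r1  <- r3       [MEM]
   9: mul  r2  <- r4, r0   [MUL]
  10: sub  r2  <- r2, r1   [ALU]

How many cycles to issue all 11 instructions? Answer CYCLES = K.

[0] i0/i1  sub.ALU blt.BR  -- pair
[1] i2/i3  or.ALU st.MEM  -- pair
[2] i4/i5  sll.ALU sub.ALU  -- pair
[3] i6  xor.ALU  -- RAW r1
[4] i7  st.MEM  -- no-port MEM/MEM
[5] i8/i9  ld.MEM mul.MUL  -- pair
[6] i10  sub.ALU  -- tail

CYCLES = 7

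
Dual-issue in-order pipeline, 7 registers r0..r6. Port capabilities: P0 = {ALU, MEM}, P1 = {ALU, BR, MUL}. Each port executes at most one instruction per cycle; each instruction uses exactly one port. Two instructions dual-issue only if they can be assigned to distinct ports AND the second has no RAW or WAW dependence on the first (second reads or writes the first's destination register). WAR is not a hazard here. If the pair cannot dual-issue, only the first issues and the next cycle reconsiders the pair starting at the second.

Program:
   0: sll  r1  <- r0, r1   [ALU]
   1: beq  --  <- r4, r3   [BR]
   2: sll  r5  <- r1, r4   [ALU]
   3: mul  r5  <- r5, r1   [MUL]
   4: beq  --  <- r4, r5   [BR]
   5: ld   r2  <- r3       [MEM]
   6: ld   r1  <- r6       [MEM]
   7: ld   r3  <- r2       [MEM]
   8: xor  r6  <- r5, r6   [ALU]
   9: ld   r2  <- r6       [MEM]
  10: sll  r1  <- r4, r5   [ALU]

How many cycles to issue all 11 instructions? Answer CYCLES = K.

#0 head=0: sll.ALU;beq.BR i0+i1 2-wide
#1 head=2: sll.ALU i2 RAW+WAW r5
#2 head=3: mul.MUL i3 no-port MUL/BR
#3 head=4: beq.BR;ld.MEM i4+i5 2-wide
#4 head=6: ld.MEM i6 no-port MEM/MEM
#5 head=7: ld.MEM;xor.ALU i7+i8 2-wide
#6 head=9: ld.MEM;sll.ALU i9+i10 2-wide

CYCLES = 7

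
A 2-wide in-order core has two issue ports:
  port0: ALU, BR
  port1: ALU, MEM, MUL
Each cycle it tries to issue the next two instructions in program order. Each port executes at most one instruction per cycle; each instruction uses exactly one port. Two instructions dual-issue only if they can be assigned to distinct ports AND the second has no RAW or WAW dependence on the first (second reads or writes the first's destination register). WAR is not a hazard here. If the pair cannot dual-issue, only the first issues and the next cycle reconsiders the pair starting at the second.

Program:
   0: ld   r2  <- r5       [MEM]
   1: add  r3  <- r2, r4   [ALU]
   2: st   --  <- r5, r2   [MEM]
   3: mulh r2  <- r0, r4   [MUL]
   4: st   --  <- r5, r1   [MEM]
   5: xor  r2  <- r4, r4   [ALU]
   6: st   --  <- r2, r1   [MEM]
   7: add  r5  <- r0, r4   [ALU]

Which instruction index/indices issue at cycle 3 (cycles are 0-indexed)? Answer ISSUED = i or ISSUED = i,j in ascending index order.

c0: i0 ld.MEM  RAW r2
c1: i1&i2 add.ALU/st.MEM  dual
c2: i3 mulh.MUL  no-port MUL/MEM
c3: i4&i5 st.MEM/xor.ALU  dual
c4: i6&i7 st.MEM/add.ALU  dual

ISSUED = 4,5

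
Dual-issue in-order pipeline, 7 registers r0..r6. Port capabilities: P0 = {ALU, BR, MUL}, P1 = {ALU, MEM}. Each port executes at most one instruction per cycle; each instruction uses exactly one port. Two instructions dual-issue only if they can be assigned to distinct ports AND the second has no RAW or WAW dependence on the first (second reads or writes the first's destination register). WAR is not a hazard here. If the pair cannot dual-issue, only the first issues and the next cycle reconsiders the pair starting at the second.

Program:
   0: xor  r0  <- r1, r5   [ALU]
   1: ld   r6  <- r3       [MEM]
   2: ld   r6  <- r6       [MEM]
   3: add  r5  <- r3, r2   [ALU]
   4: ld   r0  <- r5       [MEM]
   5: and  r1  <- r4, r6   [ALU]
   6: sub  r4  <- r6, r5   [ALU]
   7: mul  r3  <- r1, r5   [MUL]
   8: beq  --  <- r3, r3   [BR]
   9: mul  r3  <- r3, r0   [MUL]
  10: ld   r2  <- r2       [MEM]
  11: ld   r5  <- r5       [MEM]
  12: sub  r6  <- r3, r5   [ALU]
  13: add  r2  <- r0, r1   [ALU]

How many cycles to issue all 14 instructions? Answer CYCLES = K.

CYCLES = 8

[0] i0/i1  xor+ld  -- 2-wide
[1] i2/i3  ld+add  -- 2-wide
[2] i4/i5  ld+and  -- 2-wide
[3] i6/i7  sub+mul  -- 2-wide
[4] i8  beq  -- no-port BR/MUL
[5] i9/i10  mul+ld  -- 2-wide
[6] i11  ld  -- RAW r5
[7] i12/i13  sub+add  -- 2-wide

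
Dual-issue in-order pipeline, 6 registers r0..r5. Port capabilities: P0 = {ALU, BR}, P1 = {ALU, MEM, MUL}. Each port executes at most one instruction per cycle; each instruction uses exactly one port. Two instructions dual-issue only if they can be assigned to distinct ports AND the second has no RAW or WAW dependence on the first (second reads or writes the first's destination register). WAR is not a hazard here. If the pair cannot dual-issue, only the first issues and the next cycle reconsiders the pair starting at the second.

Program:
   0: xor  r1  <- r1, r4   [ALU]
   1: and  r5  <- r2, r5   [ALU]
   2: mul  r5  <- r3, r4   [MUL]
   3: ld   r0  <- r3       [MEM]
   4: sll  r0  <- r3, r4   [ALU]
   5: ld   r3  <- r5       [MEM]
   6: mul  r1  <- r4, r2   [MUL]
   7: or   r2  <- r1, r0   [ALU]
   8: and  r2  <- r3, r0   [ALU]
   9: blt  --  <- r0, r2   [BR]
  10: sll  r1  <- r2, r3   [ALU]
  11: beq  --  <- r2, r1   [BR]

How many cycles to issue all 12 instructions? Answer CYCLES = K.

CYCLES = 9

[0] i0&i1  xor/and  -- dual
[1] i2  mul  -- no-port MUL/MEM
[2] i3  ld  -- WAW r0
[3] i4&i5  sll/ld  -- dual
[4] i6  mul  -- RAW r1
[5] i7  or  -- WAW r2
[6] i8  and  -- RAW r2
[7] i9&i10  blt/sll  -- dual
[8] i11  beq  -- tail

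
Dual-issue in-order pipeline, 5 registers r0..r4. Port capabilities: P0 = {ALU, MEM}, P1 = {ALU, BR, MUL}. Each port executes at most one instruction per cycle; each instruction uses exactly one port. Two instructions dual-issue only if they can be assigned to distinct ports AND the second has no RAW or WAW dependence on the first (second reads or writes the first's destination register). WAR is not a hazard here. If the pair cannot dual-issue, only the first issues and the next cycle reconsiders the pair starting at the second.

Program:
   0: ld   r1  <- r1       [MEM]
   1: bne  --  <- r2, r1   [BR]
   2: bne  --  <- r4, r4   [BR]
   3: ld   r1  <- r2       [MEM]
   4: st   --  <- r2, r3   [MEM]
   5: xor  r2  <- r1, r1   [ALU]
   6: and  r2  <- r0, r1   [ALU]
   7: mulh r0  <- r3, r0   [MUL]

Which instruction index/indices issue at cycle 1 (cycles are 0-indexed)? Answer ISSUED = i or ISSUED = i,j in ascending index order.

#0 head=0: ld i0 RAW r1
#1 head=1: bne i1 no-port BR/BR
#2 head=2: bne/ld i2,i3 pair
#3 head=4: st/xor i4,i5 pair
#4 head=6: and/mulh i6,i7 pair

ISSUED = 1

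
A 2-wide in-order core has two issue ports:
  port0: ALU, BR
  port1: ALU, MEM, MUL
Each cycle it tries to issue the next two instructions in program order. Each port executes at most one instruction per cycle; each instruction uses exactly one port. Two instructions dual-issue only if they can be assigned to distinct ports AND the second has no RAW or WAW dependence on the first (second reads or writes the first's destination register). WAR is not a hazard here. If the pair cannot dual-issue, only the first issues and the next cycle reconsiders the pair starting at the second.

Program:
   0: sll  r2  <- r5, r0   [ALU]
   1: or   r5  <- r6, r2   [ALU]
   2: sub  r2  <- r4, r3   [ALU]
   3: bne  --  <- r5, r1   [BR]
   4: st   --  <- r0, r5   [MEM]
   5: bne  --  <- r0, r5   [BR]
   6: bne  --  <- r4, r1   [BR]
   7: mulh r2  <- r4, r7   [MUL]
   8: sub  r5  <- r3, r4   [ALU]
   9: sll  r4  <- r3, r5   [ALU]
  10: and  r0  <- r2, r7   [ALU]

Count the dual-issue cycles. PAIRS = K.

PAIRS = 4

  cy0 -> i0 (sll) RAW r2
  cy1 -> i1,i2 (or+sub) pair
  cy2 -> i3,i4 (bne+st) pair
  cy3 -> i5 (bne) no-port BR/BR
  cy4 -> i6,i7 (bne+mulh) pair
  cy5 -> i8 (sub) RAW r5
  cy6 -> i9,i10 (sll+and) pair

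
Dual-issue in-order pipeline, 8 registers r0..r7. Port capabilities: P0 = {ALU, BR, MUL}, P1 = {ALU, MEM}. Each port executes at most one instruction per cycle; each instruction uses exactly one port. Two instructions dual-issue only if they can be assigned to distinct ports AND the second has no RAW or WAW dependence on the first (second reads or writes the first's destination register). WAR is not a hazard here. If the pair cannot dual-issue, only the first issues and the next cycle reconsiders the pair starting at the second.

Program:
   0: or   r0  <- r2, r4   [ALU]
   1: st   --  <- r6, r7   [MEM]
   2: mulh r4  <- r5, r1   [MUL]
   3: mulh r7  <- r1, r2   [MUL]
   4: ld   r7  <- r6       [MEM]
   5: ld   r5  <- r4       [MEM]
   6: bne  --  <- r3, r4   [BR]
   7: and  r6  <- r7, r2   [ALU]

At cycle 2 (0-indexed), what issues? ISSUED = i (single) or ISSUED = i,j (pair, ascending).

ISSUED = 3

c0: i0/i1 or.ALU/st.MEM  pair
c1: i2 mulh.MUL  no-port MUL/MUL
c2: i3 mulh.MUL  WAW r7
c3: i4 ld.MEM  no-port MEM/MEM
c4: i5/i6 ld.MEM/bne.BR  pair
c5: i7 and.ALU  tail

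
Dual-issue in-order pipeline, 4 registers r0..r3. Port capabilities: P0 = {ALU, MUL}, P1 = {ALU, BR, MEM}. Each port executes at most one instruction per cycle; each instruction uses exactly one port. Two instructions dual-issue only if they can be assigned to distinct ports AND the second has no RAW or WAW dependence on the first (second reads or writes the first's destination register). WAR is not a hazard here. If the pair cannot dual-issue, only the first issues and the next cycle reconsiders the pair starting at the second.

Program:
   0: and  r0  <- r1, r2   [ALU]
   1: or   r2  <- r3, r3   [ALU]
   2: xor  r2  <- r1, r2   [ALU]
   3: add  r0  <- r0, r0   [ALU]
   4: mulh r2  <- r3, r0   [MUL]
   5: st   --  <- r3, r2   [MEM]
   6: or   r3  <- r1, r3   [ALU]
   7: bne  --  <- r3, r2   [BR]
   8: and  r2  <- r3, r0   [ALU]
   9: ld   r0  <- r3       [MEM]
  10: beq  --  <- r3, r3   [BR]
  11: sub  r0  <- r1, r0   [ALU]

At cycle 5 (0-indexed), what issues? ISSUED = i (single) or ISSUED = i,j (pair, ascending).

ISSUED = 9

t=0 i0,i1:and.ALU or.ALU ; dual
t=1 i2,i3:xor.ALU add.ALU ; dual
t=2 i4:mulh.MUL ; RAW r2
t=3 i5,i6:st.MEM or.ALU ; dual
t=4 i7,i8:bne.BR and.ALU ; dual
t=5 i9:ld.MEM ; no-port MEM/BR
t=6 i10,i11:beq.BR sub.ALU ; dual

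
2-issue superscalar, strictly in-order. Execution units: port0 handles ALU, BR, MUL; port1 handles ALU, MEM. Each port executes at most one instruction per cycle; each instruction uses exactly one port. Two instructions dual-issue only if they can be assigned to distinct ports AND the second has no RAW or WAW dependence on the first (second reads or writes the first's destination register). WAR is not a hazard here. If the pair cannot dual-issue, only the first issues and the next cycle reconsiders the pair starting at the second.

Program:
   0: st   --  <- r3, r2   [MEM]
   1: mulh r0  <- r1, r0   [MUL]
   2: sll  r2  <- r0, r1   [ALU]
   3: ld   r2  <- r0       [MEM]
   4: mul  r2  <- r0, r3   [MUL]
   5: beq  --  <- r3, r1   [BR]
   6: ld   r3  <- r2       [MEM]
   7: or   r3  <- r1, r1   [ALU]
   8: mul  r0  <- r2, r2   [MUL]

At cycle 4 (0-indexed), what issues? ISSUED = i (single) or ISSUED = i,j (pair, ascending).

t=0 i0/i1:st.MEM mulh.MUL ; pair
t=1 i2:sll.ALU ; WAW r2
t=2 i3:ld.MEM ; WAW r2
t=3 i4:mul.MUL ; no-port MUL/BR
t=4 i5/i6:beq.BR ld.MEM ; pair
t=5 i7/i8:or.ALU mul.MUL ; pair

ISSUED = 5,6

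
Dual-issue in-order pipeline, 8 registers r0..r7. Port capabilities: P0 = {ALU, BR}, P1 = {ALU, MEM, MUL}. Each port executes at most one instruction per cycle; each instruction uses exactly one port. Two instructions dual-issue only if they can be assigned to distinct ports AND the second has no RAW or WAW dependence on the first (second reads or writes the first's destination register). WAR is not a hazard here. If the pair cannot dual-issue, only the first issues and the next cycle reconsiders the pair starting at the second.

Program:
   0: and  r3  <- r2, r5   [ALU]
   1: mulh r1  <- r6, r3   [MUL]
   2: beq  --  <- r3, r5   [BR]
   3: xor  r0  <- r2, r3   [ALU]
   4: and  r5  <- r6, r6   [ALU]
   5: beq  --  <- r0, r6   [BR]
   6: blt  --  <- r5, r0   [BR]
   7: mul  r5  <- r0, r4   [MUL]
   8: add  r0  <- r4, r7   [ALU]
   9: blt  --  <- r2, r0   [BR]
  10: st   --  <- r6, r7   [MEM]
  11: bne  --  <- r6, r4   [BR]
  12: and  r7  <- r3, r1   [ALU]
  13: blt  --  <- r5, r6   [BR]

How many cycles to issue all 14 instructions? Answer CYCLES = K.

c0: i0 and.ALU  RAW r3
c1: i1,i2 mulh.MUL;beq.BR  2-wide
c2: i3,i4 xor.ALU;and.ALU  2-wide
c3: i5 beq.BR  no-port BR/BR
c4: i6,i7 blt.BR;mul.MUL  2-wide
c5: i8 add.ALU  RAW r0
c6: i9,i10 blt.BR;st.MEM  2-wide
c7: i11,i12 bne.BR;and.ALU  2-wide
c8: i13 blt.BR  tail

CYCLES = 9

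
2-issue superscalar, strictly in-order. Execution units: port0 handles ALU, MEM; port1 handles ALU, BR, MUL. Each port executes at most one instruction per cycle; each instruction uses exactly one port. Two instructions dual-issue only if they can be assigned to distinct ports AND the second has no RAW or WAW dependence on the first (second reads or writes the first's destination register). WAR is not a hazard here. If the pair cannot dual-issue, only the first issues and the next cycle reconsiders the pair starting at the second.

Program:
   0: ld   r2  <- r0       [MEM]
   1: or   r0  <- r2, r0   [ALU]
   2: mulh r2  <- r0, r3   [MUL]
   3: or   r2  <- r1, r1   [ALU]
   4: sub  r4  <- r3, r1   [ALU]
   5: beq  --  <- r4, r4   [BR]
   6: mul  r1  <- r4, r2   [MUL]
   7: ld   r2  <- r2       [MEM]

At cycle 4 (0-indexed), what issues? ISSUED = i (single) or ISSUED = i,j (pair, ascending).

0. ld.MEM @i0  | RAW r2
1. or.ALU @i1  | RAW r0
2. mulh.MUL @i2  | WAW r2
3. or.ALU+sub.ALU @i3/i4  | 2-wide
4. beq.BR @i5  | no-port BR/MUL
5. mul.MUL+ld.MEM @i6/i7  | 2-wide

ISSUED = 5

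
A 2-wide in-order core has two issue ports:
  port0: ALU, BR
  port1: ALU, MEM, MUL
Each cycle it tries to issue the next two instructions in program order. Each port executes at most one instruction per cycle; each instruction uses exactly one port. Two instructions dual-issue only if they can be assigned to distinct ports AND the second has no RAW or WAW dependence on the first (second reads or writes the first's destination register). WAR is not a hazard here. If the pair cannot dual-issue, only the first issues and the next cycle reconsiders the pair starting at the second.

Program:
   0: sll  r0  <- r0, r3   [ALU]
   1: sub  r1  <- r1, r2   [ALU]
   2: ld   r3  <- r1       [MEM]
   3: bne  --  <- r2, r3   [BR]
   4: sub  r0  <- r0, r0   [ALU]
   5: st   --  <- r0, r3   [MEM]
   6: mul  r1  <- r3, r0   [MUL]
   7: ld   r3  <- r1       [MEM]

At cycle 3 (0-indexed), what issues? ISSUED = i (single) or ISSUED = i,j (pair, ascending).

ISSUED = 5

c0: i0&i1 sll sub  dual
c1: i2 ld  RAW r3
c2: i3&i4 bne sub  dual
c3: i5 st  no-port MEM/MUL
c4: i6 mul  no-port MUL/MEM
c5: i7 ld  tail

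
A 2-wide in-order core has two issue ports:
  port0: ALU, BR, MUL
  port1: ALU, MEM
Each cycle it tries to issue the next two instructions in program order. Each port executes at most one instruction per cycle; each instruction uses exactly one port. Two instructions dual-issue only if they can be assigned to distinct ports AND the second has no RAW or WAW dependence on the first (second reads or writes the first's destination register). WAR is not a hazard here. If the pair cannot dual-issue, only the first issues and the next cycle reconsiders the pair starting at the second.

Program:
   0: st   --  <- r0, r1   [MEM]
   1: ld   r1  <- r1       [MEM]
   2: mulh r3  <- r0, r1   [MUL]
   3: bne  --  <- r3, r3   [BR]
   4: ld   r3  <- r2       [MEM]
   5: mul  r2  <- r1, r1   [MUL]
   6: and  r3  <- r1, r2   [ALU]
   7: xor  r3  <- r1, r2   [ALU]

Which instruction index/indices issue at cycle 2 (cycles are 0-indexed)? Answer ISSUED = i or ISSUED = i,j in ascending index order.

[0] i0  st.MEM  -- no-port MEM/MEM
[1] i1  ld.MEM  -- RAW r1
[2] i2  mulh.MUL  -- no-port MUL/BR
[3] i3,i4  bne.BR ld.MEM  -- dual
[4] i5  mul.MUL  -- RAW r2
[5] i6  and.ALU  -- WAW r3
[6] i7  xor.ALU  -- tail

ISSUED = 2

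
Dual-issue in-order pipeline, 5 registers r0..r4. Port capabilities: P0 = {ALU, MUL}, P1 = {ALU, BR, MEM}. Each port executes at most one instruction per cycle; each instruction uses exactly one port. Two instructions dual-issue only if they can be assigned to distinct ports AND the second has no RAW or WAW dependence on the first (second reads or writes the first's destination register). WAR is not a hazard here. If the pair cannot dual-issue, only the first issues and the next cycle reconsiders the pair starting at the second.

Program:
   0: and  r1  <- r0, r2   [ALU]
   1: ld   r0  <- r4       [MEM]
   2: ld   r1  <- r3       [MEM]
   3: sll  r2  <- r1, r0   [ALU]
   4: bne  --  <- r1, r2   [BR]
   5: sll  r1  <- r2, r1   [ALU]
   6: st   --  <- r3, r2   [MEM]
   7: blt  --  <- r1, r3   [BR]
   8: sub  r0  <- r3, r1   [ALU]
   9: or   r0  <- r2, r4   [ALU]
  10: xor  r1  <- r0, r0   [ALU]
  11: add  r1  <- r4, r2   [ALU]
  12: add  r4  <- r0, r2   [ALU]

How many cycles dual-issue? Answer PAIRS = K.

PAIRS = 4

c0: i0&i1 and.ALU/ld.MEM  pair
c1: i2 ld.MEM  RAW r1
c2: i3 sll.ALU  RAW r2
c3: i4&i5 bne.BR/sll.ALU  pair
c4: i6 st.MEM  no-port MEM/BR
c5: i7&i8 blt.BR/sub.ALU  pair
c6: i9 or.ALU  RAW r0
c7: i10 xor.ALU  WAW r1
c8: i11&i12 add.ALU/add.ALU  pair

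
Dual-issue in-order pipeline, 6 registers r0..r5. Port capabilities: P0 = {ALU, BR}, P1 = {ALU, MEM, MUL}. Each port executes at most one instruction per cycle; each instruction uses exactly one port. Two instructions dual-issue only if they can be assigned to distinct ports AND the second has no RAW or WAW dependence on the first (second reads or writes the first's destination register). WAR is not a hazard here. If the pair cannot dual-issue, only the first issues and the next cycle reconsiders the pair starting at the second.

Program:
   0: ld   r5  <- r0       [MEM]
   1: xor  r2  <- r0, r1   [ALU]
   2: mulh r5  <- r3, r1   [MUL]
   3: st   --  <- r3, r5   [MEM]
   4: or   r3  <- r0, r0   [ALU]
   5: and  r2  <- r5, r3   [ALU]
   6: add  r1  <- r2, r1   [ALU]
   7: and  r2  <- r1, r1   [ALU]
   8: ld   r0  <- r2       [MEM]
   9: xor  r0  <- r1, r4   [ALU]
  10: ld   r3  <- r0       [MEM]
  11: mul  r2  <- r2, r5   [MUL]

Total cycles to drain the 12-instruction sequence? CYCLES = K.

  cy0 -> i0&i1 (ld.MEM+xor.ALU) pair
  cy1 -> i2 (mulh.MUL) no-port MUL/MEM
  cy2 -> i3&i4 (st.MEM+or.ALU) pair
  cy3 -> i5 (and.ALU) RAW r2
  cy4 -> i6 (add.ALU) RAW r1
  cy5 -> i7 (and.ALU) RAW r2
  cy6 -> i8 (ld.MEM) WAW r0
  cy7 -> i9 (xor.ALU) RAW r0
  cy8 -> i10 (ld.MEM) no-port MEM/MUL
  cy9 -> i11 (mul.MUL) tail

CYCLES = 10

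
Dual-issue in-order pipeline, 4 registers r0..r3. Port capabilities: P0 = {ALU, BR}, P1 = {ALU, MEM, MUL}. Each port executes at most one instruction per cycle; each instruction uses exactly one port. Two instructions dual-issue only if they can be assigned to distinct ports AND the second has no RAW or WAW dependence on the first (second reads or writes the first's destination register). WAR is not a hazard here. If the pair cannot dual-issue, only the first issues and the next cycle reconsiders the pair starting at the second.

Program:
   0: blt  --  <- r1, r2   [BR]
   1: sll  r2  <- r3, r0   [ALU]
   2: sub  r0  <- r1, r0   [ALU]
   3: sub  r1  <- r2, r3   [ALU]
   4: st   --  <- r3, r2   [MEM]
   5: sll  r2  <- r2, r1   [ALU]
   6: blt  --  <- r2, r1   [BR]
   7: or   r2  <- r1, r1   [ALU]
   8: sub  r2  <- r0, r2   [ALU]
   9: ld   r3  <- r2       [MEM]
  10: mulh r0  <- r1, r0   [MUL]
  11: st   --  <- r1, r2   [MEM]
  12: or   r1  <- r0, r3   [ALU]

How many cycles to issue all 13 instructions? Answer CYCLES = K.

#0 head=0: blt.BR+sll.ALU i0,i1 pair
#1 head=2: sub.ALU+sub.ALU i2,i3 pair
#2 head=4: st.MEM+sll.ALU i4,i5 pair
#3 head=6: blt.BR+or.ALU i6,i7 pair
#4 head=8: sub.ALU i8 RAW r2
#5 head=9: ld.MEM i9 no-port MEM/MUL
#6 head=10: mulh.MUL i10 no-port MUL/MEM
#7 head=11: st.MEM+or.ALU i11,i12 pair

CYCLES = 8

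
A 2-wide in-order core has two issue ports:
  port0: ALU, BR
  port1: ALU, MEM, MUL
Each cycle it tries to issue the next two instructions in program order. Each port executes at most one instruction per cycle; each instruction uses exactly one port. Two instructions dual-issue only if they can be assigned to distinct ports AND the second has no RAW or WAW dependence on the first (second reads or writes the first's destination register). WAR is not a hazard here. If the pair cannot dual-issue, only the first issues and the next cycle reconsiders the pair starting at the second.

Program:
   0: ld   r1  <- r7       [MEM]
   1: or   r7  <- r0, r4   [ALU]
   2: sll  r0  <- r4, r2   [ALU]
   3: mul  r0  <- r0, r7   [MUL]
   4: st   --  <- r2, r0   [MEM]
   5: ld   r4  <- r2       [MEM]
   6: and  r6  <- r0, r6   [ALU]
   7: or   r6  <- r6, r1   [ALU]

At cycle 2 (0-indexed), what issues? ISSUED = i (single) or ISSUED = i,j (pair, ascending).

t=0 i0,i1:ld;or ; 2-wide
t=1 i2:sll ; RAW+WAW r0
t=2 i3:mul ; no-port MUL/MEM
t=3 i4:st ; no-port MEM/MEM
t=4 i5,i6:ld;and ; 2-wide
t=5 i7:or ; tail

ISSUED = 3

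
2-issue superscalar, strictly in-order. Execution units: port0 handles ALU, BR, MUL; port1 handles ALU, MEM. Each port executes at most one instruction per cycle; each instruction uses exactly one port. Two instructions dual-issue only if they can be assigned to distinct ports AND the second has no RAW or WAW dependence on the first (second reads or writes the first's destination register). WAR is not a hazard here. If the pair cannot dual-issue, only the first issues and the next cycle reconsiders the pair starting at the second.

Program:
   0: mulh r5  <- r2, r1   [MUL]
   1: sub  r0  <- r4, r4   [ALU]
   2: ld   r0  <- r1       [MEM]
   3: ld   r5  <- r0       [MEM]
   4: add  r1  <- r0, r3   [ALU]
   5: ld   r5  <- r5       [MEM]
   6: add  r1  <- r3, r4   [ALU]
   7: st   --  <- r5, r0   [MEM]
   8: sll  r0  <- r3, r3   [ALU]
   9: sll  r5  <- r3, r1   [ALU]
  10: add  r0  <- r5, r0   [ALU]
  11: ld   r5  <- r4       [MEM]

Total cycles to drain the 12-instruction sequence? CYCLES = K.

CYCLES = 7

t=0 i0,i1:mulh.MUL;sub.ALU ; pair
t=1 i2:ld.MEM ; no-port MEM/MEM
t=2 i3,i4:ld.MEM;add.ALU ; pair
t=3 i5,i6:ld.MEM;add.ALU ; pair
t=4 i7,i8:st.MEM;sll.ALU ; pair
t=5 i9:sll.ALU ; RAW r5
t=6 i10,i11:add.ALU;ld.MEM ; pair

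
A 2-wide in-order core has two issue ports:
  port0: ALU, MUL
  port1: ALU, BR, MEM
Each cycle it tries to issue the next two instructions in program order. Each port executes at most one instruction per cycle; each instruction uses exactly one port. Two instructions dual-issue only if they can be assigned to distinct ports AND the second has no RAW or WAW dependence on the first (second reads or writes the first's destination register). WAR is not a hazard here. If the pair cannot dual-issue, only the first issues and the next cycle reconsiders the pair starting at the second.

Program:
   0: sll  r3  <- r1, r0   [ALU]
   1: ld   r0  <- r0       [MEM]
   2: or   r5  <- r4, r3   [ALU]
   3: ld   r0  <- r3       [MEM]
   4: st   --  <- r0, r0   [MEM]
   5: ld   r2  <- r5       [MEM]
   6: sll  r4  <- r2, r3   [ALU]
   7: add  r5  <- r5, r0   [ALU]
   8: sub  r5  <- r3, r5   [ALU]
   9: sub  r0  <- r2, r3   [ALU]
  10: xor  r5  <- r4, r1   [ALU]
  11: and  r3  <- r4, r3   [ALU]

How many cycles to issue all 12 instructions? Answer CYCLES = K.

CYCLES = 7

0. sll+ld @i0+i1  | dual
1. or+ld @i2+i3  | dual
2. st @i4  | no-port MEM/MEM
3. ld @i5  | RAW r2
4. sll+add @i6+i7  | dual
5. sub+sub @i8+i9  | dual
6. xor+and @i10+i11  | dual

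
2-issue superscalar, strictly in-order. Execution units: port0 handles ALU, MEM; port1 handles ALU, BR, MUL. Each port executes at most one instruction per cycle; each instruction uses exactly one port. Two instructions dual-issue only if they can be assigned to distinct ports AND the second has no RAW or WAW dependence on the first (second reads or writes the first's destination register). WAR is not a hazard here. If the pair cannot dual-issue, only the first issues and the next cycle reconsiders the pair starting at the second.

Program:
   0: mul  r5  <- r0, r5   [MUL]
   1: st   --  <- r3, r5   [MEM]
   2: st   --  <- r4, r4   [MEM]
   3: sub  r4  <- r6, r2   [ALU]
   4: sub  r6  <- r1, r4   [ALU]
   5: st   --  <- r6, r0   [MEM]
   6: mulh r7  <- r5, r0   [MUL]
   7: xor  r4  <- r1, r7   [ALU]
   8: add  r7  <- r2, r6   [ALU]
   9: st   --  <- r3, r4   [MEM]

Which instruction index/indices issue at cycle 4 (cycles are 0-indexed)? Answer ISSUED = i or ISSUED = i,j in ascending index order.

[0] i0  mul  -- RAW r5
[1] i1  st  -- no-port MEM/MEM
[2] i2/i3  st+sub  -- 2-wide
[3] i4  sub  -- RAW r6
[4] i5/i6  st+mulh  -- 2-wide
[5] i7/i8  xor+add  -- 2-wide
[6] i9  st  -- tail

ISSUED = 5,6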